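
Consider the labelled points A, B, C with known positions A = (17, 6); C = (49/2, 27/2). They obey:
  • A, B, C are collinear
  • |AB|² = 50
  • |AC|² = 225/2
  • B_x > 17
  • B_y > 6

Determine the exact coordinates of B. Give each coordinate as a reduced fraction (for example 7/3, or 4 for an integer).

B = (22, 11)

1. B_x = 22  [[A, B, C are collinear ⇒ 15/2x-15/2y-165/2=0] ∩ [|B−(17, 6)|²=50]]
2. B_y = 11  [[A, B, C are collinear ⇒ 15/2x-15/2y-165/2=0] ∩ [|B−(17, 6)|²=50]]
   so B = (22, 11)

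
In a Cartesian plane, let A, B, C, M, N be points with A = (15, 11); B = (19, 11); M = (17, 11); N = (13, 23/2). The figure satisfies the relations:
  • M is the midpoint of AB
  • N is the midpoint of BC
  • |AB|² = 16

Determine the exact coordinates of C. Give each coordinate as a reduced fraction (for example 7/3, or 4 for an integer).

C = (7, 12)

1. C_x = 7  [C = 2·N−B = 2·(13, 23/2)−(19, 11)]
2. C_y = 12  [C = 2·N−B = 2·(13, 23/2)−(19, 11)]
   so C = (7, 12)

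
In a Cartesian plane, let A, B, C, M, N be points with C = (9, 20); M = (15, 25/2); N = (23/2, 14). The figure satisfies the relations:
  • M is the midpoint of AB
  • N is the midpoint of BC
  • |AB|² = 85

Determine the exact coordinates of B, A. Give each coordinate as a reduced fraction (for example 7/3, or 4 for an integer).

1. B_x = 14  [B = 2·N−C = 2·(23/2, 14)−(9, 20)]
2. B_y = 8  [B = 2·N−C = 2·(23/2, 14)−(9, 20)]
   so B = (14, 8)
3. A_x = 16  [A = 2·M−B = 2·(15, 25/2)−(14, 8)]
4. A_y = 17  [A = 2·M−B = 2·(15, 25/2)−(14, 8)]
   so A = (16, 17)

B = (14, 8)
A = (16, 17)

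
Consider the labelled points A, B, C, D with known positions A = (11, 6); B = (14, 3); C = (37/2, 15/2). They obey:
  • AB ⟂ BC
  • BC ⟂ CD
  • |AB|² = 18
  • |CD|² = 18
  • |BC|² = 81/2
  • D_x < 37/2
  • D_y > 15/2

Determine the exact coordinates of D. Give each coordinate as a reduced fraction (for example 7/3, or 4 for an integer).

D = (31/2, 21/2)

1. D_x = 31/2  [[BC ⟂ CD ⇒ 9/2x+9/2y-117=0] ∩ [|D−(37/2, 15/2)|²=18]]
2. D_y = 21/2  [[BC ⟂ CD ⇒ 9/2x+9/2y-117=0] ∩ [|D−(37/2, 15/2)|²=18]]
   so D = (31/2, 21/2)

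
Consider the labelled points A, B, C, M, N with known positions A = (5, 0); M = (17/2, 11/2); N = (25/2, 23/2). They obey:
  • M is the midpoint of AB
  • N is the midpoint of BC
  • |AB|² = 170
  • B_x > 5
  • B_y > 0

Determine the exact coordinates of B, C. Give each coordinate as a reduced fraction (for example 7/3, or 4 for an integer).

1. B_x = 12  [B = 2·M−A = 2·(17/2, 11/2)−(5, 0)]
2. B_y = 11  [B = 2·M−A = 2·(17/2, 11/2)−(5, 0)]
   so B = (12, 11)
3. C_x = 13  [C = 2·N−B = 2·(25/2, 23/2)−(12, 11)]
4. C_y = 12  [C = 2·N−B = 2·(25/2, 23/2)−(12, 11)]
   so C = (13, 12)

B = (12, 11)
C = (13, 12)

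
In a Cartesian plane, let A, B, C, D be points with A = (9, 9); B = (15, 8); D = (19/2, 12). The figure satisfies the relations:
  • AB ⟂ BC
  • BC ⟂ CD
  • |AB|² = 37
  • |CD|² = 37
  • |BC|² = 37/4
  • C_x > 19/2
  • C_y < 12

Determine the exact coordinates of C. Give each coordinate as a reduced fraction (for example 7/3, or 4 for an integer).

C = (31/2, 11)

1. C_x = 31/2  [[AB ⟂ BC ⇒ 6x-1y-82=0] ∩ [|C−(19/2, 12)|²=37]]
2. C_y = 11  [[AB ⟂ BC ⇒ 6x-1y-82=0] ∩ [|C−(19/2, 12)|²=37]]
   so C = (31/2, 11)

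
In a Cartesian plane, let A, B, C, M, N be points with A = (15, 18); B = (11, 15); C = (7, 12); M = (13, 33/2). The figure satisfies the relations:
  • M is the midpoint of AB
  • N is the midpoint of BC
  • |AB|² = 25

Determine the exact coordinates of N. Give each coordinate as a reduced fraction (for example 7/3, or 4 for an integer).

1. N_x = 9  [2·N = B+C = (11, 15)+(7, 12)]
2. N_y = 27/2  [2·N = B+C = (11, 15)+(7, 12)]
   so N = (9, 27/2)

N = (9, 27/2)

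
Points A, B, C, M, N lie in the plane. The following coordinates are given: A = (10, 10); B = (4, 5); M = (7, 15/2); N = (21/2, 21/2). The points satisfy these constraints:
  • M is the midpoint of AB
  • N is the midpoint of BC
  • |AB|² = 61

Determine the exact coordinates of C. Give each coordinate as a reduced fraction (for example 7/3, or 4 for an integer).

1. C_x = 17  [C = 2·N−B = 2·(21/2, 21/2)−(4, 5)]
2. C_y = 16  [C = 2·N−B = 2·(21/2, 21/2)−(4, 5)]
   so C = (17, 16)

C = (17, 16)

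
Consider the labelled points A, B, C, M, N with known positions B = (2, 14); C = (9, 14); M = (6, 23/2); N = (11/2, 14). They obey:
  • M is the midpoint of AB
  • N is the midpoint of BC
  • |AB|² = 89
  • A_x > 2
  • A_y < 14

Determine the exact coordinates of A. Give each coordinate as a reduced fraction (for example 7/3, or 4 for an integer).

1. A_x = 10  [A = 2·M−B = 2·(6, 23/2)−(2, 14)]
2. A_y = 9  [A = 2·M−B = 2·(6, 23/2)−(2, 14)]
   so A = (10, 9)

A = (10, 9)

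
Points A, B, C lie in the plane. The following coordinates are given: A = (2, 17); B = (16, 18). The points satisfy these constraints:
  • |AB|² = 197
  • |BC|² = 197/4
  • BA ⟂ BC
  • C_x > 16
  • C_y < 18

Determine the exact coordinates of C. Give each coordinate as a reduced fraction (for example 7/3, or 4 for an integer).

C = (33/2, 11)

1. C_x = 33/2  [[BA ⟂ BC ⇒ -14x-1y+242=0] ∩ [|C−(16, 18)|²=197/4]]
2. C_y = 11  [[BA ⟂ BC ⇒ -14x-1y+242=0] ∩ [|C−(16, 18)|²=197/4]]
   so C = (33/2, 11)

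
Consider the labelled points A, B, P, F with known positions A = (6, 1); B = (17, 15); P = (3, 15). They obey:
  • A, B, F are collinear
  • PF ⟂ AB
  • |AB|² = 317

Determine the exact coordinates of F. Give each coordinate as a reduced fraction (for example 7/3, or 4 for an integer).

1. F_x = 3695/317  [[A, B, F are collinear ⇒ -14x+11y+73=0] ∩ [PF ⟂ AB ⇒ 11x+14y-243=0]]
2. F_y = 2599/317  [[A, B, F are collinear ⇒ -14x+11y+73=0] ∩ [PF ⟂ AB ⇒ 11x+14y-243=0]]
   so F = (3695/317, 2599/317)

F = (3695/317, 2599/317)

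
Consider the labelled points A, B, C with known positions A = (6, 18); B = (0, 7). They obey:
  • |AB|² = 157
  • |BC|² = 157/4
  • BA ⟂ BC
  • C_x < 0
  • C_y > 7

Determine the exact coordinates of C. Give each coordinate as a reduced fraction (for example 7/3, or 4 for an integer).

1. C_x = -11/2  [[BA ⟂ BC ⇒ 6x+11y-77=0] ∩ [|C−(0, 7)|²=157/4]]
2. C_y = 10  [[BA ⟂ BC ⇒ 6x+11y-77=0] ∩ [|C−(0, 7)|²=157/4]]
   so C = (-11/2, 10)

C = (-11/2, 10)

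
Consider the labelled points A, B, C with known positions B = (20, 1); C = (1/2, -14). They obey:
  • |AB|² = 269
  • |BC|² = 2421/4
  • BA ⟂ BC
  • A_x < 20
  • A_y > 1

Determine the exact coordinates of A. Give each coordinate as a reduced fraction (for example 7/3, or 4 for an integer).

1. A_x = 10  [[BA ⟂ BC ⇒ -39/2x-15y+405=0] ∩ [|A−(20, 1)|²=269]]
2. A_y = 14  [[BA ⟂ BC ⇒ -39/2x-15y+405=0] ∩ [|A−(20, 1)|²=269]]
   so A = (10, 14)

A = (10, 14)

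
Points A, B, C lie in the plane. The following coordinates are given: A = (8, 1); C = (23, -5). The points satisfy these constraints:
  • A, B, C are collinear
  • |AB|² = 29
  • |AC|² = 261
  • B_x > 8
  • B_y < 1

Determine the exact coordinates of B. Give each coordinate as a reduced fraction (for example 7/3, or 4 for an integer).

1. B_x = 13  [[A, B, C are collinear ⇒ -6x-15y+63=0] ∩ [|B−(8, 1)|²=29]]
2. B_y = -1  [[A, B, C are collinear ⇒ -6x-15y+63=0] ∩ [|B−(8, 1)|²=29]]
   so B = (13, -1)

B = (13, -1)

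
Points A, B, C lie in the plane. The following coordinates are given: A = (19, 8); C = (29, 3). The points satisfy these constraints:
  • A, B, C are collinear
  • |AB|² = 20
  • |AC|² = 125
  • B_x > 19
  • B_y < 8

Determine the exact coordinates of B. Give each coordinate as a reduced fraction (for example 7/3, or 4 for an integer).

B = (23, 6)

1. B_x = 23  [[A, B, C are collinear ⇒ -5x-10y+175=0] ∩ [|B−(19, 8)|²=20]]
2. B_y = 6  [[A, B, C are collinear ⇒ -5x-10y+175=0] ∩ [|B−(19, 8)|²=20]]
   so B = (23, 6)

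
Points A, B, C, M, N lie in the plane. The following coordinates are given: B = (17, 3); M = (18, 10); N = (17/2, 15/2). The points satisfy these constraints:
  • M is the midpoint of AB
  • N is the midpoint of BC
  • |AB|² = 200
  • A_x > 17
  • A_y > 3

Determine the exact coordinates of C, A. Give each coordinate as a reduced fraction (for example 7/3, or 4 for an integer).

C = (0, 12)
A = (19, 17)

1. A_x = 19  [A = 2·M−B = 2·(18, 10)−(17, 3)]
2. A_y = 17  [A = 2·M−B = 2·(18, 10)−(17, 3)]
   so A = (19, 17)
3. C_x = 0  [C = 2·N−B = 2·(17/2, 15/2)−(17, 3)]
4. C_y = 12  [C = 2·N−B = 2·(17/2, 15/2)−(17, 3)]
   so C = (0, 12)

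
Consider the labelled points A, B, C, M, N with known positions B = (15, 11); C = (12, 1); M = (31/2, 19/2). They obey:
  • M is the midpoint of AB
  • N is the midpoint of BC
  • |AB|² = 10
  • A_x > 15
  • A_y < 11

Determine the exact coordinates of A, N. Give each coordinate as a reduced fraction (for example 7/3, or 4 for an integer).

1. A_x = 16  [A = 2·M−B = 2·(31/2, 19/2)−(15, 11)]
2. A_y = 8  [A = 2·M−B = 2·(31/2, 19/2)−(15, 11)]
   so A = (16, 8)
3. N_x = 27/2  [2·N = B+C = (15, 11)+(12, 1)]
4. N_y = 6  [2·N = B+C = (15, 11)+(12, 1)]
   so N = (27/2, 6)

A = (16, 8)
N = (27/2, 6)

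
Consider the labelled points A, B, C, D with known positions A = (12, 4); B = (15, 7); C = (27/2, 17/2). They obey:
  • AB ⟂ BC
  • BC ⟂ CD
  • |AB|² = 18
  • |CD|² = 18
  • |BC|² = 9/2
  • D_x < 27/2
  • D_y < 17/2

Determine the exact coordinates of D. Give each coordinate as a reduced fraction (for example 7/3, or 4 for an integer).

D = (21/2, 11/2)

1. D_x = 21/2  [[BC ⟂ CD ⇒ -3/2x+3/2y+15/2=0] ∩ [|D−(27/2, 17/2)|²=18]]
2. D_y = 11/2  [[BC ⟂ CD ⇒ -3/2x+3/2y+15/2=0] ∩ [|D−(27/2, 17/2)|²=18]]
   so D = (21/2, 11/2)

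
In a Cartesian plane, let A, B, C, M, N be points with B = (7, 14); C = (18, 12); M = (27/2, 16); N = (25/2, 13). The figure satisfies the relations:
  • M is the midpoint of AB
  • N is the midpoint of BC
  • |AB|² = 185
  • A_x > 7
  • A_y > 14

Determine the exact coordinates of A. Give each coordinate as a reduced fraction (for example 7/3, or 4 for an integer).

A = (20, 18)

1. A_x = 20  [A = 2·M−B = 2·(27/2, 16)−(7, 14)]
2. A_y = 18  [A = 2·M−B = 2·(27/2, 16)−(7, 14)]
   so A = (20, 18)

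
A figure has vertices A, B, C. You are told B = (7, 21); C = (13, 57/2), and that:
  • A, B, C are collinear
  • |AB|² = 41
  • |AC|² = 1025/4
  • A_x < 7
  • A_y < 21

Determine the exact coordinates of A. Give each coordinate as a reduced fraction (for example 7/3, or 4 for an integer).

1. A_x = 3  [[A, B, C are collinear ⇒ -15/2x+6y-147/2=0] ∩ [|A−(7, 21)|²=41]]
2. A_y = 16  [[A, B, C are collinear ⇒ -15/2x+6y-147/2=0] ∩ [|A−(7, 21)|²=41]]
   so A = (3, 16)

A = (3, 16)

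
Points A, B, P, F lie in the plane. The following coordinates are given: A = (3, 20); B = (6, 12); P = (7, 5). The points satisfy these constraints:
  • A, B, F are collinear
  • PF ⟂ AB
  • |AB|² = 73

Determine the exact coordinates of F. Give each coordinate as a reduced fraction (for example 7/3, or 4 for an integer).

F = (615/73, 404/73)

1. F_x = 615/73  [[A, B, F are collinear ⇒ 8x+3y-84=0] ∩ [PF ⟂ AB ⇒ 3x-8y+19=0]]
2. F_y = 404/73  [[A, B, F are collinear ⇒ 8x+3y-84=0] ∩ [PF ⟂ AB ⇒ 3x-8y+19=0]]
   so F = (615/73, 404/73)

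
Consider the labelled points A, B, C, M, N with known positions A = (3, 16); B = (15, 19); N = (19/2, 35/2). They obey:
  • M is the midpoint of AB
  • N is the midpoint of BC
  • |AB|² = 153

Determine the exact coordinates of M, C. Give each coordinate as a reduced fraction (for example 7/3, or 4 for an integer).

M = (9, 35/2)
C = (4, 16)

1. M_x = 9  [2·M = A+B = (3, 16)+(15, 19)]
2. M_y = 35/2  [2·M = A+B = (3, 16)+(15, 19)]
   so M = (9, 35/2)
3. C_x = 4  [C = 2·N−B = 2·(19/2, 35/2)−(15, 19)]
4. C_y = 16  [C = 2·N−B = 2·(19/2, 35/2)−(15, 19)]
   so C = (4, 16)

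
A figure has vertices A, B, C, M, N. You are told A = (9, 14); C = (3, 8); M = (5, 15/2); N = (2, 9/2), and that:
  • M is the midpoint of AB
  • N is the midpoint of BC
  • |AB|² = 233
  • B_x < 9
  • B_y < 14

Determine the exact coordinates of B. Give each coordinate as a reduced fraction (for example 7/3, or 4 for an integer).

1. B_x = 1  [B = 2·M−A = 2·(5, 15/2)−(9, 14)]
2. B_y = 1  [B = 2·M−A = 2·(5, 15/2)−(9, 14)]
   so B = (1, 1)

B = (1, 1)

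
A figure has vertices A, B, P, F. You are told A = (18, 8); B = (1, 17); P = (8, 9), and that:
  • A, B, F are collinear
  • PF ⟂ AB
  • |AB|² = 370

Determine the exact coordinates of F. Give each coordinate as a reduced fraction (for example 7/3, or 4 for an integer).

F = (3617/370, 4571/370)

1. F_x = 3617/370  [[A, B, F are collinear ⇒ -9x-17y+298=0] ∩ [PF ⟂ AB ⇒ -17x+9y+55=0]]
2. F_y = 4571/370  [[A, B, F are collinear ⇒ -9x-17y+298=0] ∩ [PF ⟂ AB ⇒ -17x+9y+55=0]]
   so F = (3617/370, 4571/370)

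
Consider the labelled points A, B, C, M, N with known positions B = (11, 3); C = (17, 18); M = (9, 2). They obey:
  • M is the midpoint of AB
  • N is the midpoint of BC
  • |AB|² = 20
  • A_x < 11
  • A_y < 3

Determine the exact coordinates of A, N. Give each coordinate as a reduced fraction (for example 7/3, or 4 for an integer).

1. A_x = 7  [A = 2·M−B = 2·(9, 2)−(11, 3)]
2. A_y = 1  [A = 2·M−B = 2·(9, 2)−(11, 3)]
   so A = (7, 1)
3. N_x = 14  [2·N = B+C = (11, 3)+(17, 18)]
4. N_y = 21/2  [2·N = B+C = (11, 3)+(17, 18)]
   so N = (14, 21/2)

A = (7, 1)
N = (14, 21/2)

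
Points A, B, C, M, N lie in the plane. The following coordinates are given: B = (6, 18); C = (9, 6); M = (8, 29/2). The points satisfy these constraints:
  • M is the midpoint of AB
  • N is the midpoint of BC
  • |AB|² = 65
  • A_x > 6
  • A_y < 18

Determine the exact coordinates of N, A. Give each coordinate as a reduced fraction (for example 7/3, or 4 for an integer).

1. A_x = 10  [A = 2·M−B = 2·(8, 29/2)−(6, 18)]
2. A_y = 11  [A = 2·M−B = 2·(8, 29/2)−(6, 18)]
   so A = (10, 11)
3. N_x = 15/2  [2·N = B+C = (6, 18)+(9, 6)]
4. N_y = 12  [2·N = B+C = (6, 18)+(9, 6)]
   so N = (15/2, 12)

N = (15/2, 12)
A = (10, 11)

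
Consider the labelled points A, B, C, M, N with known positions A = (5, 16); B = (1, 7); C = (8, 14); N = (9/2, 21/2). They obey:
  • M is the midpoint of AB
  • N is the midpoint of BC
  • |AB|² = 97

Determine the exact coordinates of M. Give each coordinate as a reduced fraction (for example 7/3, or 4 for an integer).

M = (3, 23/2)

1. M_x = 3  [2·M = A+B = (5, 16)+(1, 7)]
2. M_y = 23/2  [2·M = A+B = (5, 16)+(1, 7)]
   so M = (3, 23/2)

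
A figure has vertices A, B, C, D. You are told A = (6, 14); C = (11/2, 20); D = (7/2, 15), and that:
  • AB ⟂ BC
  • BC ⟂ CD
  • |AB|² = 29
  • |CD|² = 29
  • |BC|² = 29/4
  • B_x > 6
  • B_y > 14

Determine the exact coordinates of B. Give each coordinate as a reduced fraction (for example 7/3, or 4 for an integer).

1. B_x = 8  [[BC ⟂ CD ⇒ 2x+5y-111=0] ∩ [|B−(6, 14)|²=29]]
2. B_y = 19  [[BC ⟂ CD ⇒ 2x+5y-111=0] ∩ [|B−(6, 14)|²=29]]
   so B = (8, 19)

B = (8, 19)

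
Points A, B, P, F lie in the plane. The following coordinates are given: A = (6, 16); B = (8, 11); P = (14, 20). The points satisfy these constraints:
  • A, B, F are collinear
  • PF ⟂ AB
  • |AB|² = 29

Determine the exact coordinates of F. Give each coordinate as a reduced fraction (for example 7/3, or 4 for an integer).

1. F_x = 166/29  [[A, B, F are collinear ⇒ 5x+2y-62=0] ∩ [PF ⟂ AB ⇒ 2x-5y+72=0]]
2. F_y = 484/29  [[A, B, F are collinear ⇒ 5x+2y-62=0] ∩ [PF ⟂ AB ⇒ 2x-5y+72=0]]
   so F = (166/29, 484/29)

F = (166/29, 484/29)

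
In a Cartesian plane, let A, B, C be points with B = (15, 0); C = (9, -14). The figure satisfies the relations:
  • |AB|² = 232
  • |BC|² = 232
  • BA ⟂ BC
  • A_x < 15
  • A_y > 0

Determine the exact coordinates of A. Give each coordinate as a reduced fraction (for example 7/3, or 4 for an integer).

1. A_x = 1  [[BA ⟂ BC ⇒ -6x-14y+90=0] ∩ [|A−(15, 0)|²=232]]
2. A_y = 6  [[BA ⟂ BC ⇒ -6x-14y+90=0] ∩ [|A−(15, 0)|²=232]]
   so A = (1, 6)

A = (1, 6)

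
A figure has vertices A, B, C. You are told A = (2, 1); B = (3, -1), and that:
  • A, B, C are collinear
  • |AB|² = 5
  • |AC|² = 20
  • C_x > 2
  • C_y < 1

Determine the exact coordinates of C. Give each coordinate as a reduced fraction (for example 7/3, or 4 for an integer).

1. C_x = 4  [[A, B, C are collinear ⇒ 2x+1y-5=0] ∩ [|C−(2, 1)|²=20]]
2. C_y = -3  [[A, B, C are collinear ⇒ 2x+1y-5=0] ∩ [|C−(2, 1)|²=20]]
   so C = (4, -3)

C = (4, -3)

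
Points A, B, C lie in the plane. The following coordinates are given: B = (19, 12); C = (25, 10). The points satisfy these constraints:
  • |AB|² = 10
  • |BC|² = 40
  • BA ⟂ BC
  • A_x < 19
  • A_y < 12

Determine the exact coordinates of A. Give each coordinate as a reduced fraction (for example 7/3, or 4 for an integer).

A = (18, 9)

1. A_x = 18  [[BA ⟂ BC ⇒ 6x-2y-90=0] ∩ [|A−(19, 12)|²=10]]
2. A_y = 9  [[BA ⟂ BC ⇒ 6x-2y-90=0] ∩ [|A−(19, 12)|²=10]]
   so A = (18, 9)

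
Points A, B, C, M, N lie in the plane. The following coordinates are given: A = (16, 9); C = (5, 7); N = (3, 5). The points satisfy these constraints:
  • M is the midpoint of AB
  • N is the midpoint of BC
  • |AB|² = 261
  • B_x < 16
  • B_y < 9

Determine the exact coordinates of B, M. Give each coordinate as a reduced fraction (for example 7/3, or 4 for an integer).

1. B_x = 1  [B = 2·N−C = 2·(3, 5)−(5, 7)]
2. B_y = 3  [B = 2·N−C = 2·(3, 5)−(5, 7)]
   so B = (1, 3)
3. M_x = 17/2  [2·M = A+B = (16, 9)+(1, 3)]
4. M_y = 6  [2·M = A+B = (16, 9)+(1, 3)]
   so M = (17/2, 6)

B = (1, 3)
M = (17/2, 6)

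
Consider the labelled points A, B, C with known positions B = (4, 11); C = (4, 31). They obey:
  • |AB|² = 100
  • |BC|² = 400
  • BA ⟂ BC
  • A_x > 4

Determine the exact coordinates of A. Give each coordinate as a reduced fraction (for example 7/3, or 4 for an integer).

A = (14, 11)

1. A_x = 14  [[BA ⟂ BC ⇒ 20y-220=0] ∩ [|A−(4, 11)|²=100]]
2. A_y = 11  [[BA ⟂ BC ⇒ 20y-220=0] ∩ [|A−(4, 11)|²=100]]
   so A = (14, 11)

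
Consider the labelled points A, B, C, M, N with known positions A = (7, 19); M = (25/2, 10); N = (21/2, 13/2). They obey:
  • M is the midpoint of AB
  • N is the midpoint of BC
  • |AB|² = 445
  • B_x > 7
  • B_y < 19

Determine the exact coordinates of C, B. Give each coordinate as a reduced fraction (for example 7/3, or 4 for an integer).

1. B_x = 18  [B = 2·M−A = 2·(25/2, 10)−(7, 19)]
2. B_y = 1  [B = 2·M−A = 2·(25/2, 10)−(7, 19)]
   so B = (18, 1)
3. C_x = 3  [C = 2·N−B = 2·(21/2, 13/2)−(18, 1)]
4. C_y = 12  [C = 2·N−B = 2·(21/2, 13/2)−(18, 1)]
   so C = (3, 12)

C = (3, 12)
B = (18, 1)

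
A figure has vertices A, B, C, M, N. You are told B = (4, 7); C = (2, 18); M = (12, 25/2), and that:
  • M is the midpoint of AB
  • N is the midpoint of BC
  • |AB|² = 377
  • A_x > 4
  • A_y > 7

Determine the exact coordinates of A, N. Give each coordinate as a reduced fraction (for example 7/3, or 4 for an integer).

1. A_x = 20  [A = 2·M−B = 2·(12, 25/2)−(4, 7)]
2. A_y = 18  [A = 2·M−B = 2·(12, 25/2)−(4, 7)]
   so A = (20, 18)
3. N_x = 3  [2·N = B+C = (4, 7)+(2, 18)]
4. N_y = 25/2  [2·N = B+C = (4, 7)+(2, 18)]
   so N = (3, 25/2)

A = (20, 18)
N = (3, 25/2)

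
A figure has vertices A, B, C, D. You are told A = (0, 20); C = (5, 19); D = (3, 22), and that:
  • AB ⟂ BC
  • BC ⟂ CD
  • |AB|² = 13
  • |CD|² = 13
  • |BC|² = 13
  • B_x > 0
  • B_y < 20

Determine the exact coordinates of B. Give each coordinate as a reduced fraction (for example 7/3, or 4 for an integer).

1. B_x = 2  [[BC ⟂ CD ⇒ 2x-3y+47=0] ∩ [|B−(0, 20)|²=13]]
2. B_y = 17  [[BC ⟂ CD ⇒ 2x-3y+47=0] ∩ [|B−(0, 20)|²=13]]
   so B = (2, 17)

B = (2, 17)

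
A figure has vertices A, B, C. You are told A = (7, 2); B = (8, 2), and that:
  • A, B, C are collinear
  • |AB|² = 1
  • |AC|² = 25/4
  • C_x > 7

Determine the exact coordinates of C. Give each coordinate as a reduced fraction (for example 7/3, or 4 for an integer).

1. C_x = 19/2  [[A, B, C are collinear ⇒ 1y-2=0] ∩ [|C−(7, 2)|²=25/4]]
2. C_y = 2  [[A, B, C are collinear ⇒ 1y-2=0] ∩ [|C−(7, 2)|²=25/4]]
   so C = (19/2, 2)

C = (19/2, 2)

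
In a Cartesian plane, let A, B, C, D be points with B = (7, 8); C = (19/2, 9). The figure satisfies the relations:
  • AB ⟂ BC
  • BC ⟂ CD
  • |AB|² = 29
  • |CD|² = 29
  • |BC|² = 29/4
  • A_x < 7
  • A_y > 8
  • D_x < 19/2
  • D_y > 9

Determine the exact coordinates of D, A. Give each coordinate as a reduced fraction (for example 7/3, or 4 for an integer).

D = (15/2, 14)
A = (5, 13)

1. D_x = 15/2  [[BC ⟂ CD ⇒ 5/2x+1y-131/4=0] ∩ [|D−(19/2, 9)|²=29]]
2. D_y = 14  [[BC ⟂ CD ⇒ 5/2x+1y-131/4=0] ∩ [|D−(19/2, 9)|²=29]]
   so D = (15/2, 14)
3. A_x = 5  [[AB ⟂ BC ⇒ -5/2x-1y+51/2=0] ∩ [|A−(7, 8)|²=29]]
4. A_y = 13  [[AB ⟂ BC ⇒ -5/2x-1y+51/2=0] ∩ [|A−(7, 8)|²=29]]
   so A = (5, 13)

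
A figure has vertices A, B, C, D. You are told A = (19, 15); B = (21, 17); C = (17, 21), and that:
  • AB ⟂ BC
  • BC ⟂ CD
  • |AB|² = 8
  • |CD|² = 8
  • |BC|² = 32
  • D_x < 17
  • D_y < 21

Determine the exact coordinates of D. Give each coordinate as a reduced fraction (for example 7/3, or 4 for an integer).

1. D_x = 15  [[BC ⟂ CD ⇒ -4x+4y-16=0] ∩ [|D−(17, 21)|²=8]]
2. D_y = 19  [[BC ⟂ CD ⇒ -4x+4y-16=0] ∩ [|D−(17, 21)|²=8]]
   so D = (15, 19)

D = (15, 19)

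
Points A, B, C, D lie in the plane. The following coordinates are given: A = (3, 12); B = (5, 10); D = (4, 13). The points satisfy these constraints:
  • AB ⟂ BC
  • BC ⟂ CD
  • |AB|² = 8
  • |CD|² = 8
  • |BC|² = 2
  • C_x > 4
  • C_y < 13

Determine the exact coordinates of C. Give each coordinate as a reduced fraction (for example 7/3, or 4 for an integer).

1. C_x = 6  [[AB ⟂ BC ⇒ 2x-2y+10=0] ∩ [|C−(4, 13)|²=8]]
2. C_y = 11  [[AB ⟂ BC ⇒ 2x-2y+10=0] ∩ [|C−(4, 13)|²=8]]
   so C = (6, 11)

C = (6, 11)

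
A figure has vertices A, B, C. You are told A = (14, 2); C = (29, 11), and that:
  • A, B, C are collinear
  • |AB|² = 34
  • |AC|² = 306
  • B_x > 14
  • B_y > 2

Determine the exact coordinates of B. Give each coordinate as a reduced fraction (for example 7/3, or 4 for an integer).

B = (19, 5)

1. B_x = 19  [[A, B, C are collinear ⇒ 9x-15y-96=0] ∩ [|B−(14, 2)|²=34]]
2. B_y = 5  [[A, B, C are collinear ⇒ 9x-15y-96=0] ∩ [|B−(14, 2)|²=34]]
   so B = (19, 5)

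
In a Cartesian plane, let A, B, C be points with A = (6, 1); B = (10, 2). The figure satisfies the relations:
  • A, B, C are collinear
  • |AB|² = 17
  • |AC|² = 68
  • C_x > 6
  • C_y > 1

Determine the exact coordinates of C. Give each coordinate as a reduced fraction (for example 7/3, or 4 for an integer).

C = (14, 3)

1. C_x = 14  [[A, B, C are collinear ⇒ -1x+4y+2=0] ∩ [|C−(6, 1)|²=68]]
2. C_y = 3  [[A, B, C are collinear ⇒ -1x+4y+2=0] ∩ [|C−(6, 1)|²=68]]
   so C = (14, 3)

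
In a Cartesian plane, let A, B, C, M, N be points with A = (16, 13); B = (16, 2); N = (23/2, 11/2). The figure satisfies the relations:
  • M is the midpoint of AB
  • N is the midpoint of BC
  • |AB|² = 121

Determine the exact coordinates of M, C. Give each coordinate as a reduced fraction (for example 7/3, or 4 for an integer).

M = (16, 15/2)
C = (7, 9)

1. M_x = 16  [2·M = A+B = (16, 13)+(16, 2)]
2. M_y = 15/2  [2·M = A+B = (16, 13)+(16, 2)]
   so M = (16, 15/2)
3. C_x = 7  [C = 2·N−B = 2·(23/2, 11/2)−(16, 2)]
4. C_y = 9  [C = 2·N−B = 2·(23/2, 11/2)−(16, 2)]
   so C = (7, 9)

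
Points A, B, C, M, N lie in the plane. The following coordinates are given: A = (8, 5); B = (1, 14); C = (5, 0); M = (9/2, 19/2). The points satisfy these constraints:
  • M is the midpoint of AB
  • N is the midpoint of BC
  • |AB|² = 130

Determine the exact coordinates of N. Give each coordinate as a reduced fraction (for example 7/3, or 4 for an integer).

N = (3, 7)

1. N_x = 3  [2·N = B+C = (1, 14)+(5, 0)]
2. N_y = 7  [2·N = B+C = (1, 14)+(5, 0)]
   so N = (3, 7)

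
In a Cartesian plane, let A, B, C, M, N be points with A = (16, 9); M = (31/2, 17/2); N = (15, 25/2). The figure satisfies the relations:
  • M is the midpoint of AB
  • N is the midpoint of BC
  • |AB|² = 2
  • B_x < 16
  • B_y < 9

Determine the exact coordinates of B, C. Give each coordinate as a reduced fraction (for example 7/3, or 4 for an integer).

1. B_x = 15  [B = 2·M−A = 2·(31/2, 17/2)−(16, 9)]
2. B_y = 8  [B = 2·M−A = 2·(31/2, 17/2)−(16, 9)]
   so B = (15, 8)
3. C_x = 15  [C = 2·N−B = 2·(15, 25/2)−(15, 8)]
4. C_y = 17  [C = 2·N−B = 2·(15, 25/2)−(15, 8)]
   so C = (15, 17)

B = (15, 8)
C = (15, 17)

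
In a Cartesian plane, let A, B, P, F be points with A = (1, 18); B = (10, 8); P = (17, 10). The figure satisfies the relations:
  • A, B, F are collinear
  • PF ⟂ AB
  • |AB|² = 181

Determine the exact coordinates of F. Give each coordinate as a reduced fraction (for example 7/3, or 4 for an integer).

F = (2197/181, 1018/181)

1. F_x = 2197/181  [[A, B, F are collinear ⇒ 10x+9y-172=0] ∩ [PF ⟂ AB ⇒ 9x-10y-53=0]]
2. F_y = 1018/181  [[A, B, F are collinear ⇒ 10x+9y-172=0] ∩ [PF ⟂ AB ⇒ 9x-10y-53=0]]
   so F = (2197/181, 1018/181)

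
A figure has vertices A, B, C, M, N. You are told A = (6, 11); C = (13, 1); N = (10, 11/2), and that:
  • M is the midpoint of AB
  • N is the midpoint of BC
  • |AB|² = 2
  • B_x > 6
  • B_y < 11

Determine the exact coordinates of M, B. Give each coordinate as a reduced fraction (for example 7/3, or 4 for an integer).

M = (13/2, 21/2)
B = (7, 10)

1. B_x = 7  [B = 2·N−C = 2·(10, 11/2)−(13, 1)]
2. B_y = 10  [B = 2·N−C = 2·(10, 11/2)−(13, 1)]
   so B = (7, 10)
3. M_x = 13/2  [2·M = A+B = (6, 11)+(7, 10)]
4. M_y = 21/2  [2·M = A+B = (6, 11)+(7, 10)]
   so M = (13/2, 21/2)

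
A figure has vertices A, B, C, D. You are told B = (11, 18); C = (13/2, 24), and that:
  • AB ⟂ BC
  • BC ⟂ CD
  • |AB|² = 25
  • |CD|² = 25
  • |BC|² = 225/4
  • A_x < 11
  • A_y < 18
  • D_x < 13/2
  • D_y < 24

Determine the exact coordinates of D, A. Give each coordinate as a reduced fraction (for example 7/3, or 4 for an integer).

D = (5/2, 21)
A = (7, 15)

1. D_x = 5/2  [[BC ⟂ CD ⇒ -9/2x+6y-459/4=0] ∩ [|D−(13/2, 24)|²=25]]
2. D_y = 21  [[BC ⟂ CD ⇒ -9/2x+6y-459/4=0] ∩ [|D−(13/2, 24)|²=25]]
   so D = (5/2, 21)
3. A_x = 7  [[AB ⟂ BC ⇒ 9/2x-6y+117/2=0] ∩ [|A−(11, 18)|²=25]]
4. A_y = 15  [[AB ⟂ BC ⇒ 9/2x-6y+117/2=0] ∩ [|A−(11, 18)|²=25]]
   so A = (7, 15)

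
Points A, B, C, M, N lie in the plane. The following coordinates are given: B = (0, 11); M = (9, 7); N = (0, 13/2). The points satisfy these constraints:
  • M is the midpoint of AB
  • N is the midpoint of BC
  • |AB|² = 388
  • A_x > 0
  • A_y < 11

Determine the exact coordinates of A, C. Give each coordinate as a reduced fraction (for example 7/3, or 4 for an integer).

A = (18, 3)
C = (0, 2)

1. A_x = 18  [A = 2·M−B = 2·(9, 7)−(0, 11)]
2. A_y = 3  [A = 2·M−B = 2·(9, 7)−(0, 11)]
   so A = (18, 3)
3. C_x = 0  [C = 2·N−B = 2·(0, 13/2)−(0, 11)]
4. C_y = 2  [C = 2·N−B = 2·(0, 13/2)−(0, 11)]
   so C = (0, 2)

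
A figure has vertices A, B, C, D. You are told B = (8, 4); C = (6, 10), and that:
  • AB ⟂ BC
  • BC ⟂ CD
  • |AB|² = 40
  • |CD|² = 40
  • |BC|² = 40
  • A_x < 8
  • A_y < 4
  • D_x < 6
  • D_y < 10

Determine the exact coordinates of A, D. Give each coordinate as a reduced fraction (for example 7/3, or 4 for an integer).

A = (2, 2)
D = (0, 8)

1. A_x = 2  [[AB ⟂ BC ⇒ 2x-6y+8=0] ∩ [|A−(8, 4)|²=40]]
2. A_y = 2  [[AB ⟂ BC ⇒ 2x-6y+8=0] ∩ [|A−(8, 4)|²=40]]
   so A = (2, 2)
3. D_x = 0  [[BC ⟂ CD ⇒ -2x+6y-48=0] ∩ [|D−(6, 10)|²=40]]
4. D_y = 8  [[BC ⟂ CD ⇒ -2x+6y-48=0] ∩ [|D−(6, 10)|²=40]]
   so D = (0, 8)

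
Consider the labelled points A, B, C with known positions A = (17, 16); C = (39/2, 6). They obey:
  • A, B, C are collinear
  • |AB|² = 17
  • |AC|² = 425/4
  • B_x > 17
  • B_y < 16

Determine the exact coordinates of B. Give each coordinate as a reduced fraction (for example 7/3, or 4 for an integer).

1. B_x = 18  [[A, B, C are collinear ⇒ -10x-5/2y+210=0] ∩ [|B−(17, 16)|²=17]]
2. B_y = 12  [[A, B, C are collinear ⇒ -10x-5/2y+210=0] ∩ [|B−(17, 16)|²=17]]
   so B = (18, 12)

B = (18, 12)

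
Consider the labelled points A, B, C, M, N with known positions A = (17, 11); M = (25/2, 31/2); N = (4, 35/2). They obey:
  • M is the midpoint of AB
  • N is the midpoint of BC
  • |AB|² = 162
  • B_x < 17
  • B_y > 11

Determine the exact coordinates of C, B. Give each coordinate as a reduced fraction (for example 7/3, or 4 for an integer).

C = (0, 15)
B = (8, 20)

1. B_x = 8  [B = 2·M−A = 2·(25/2, 31/2)−(17, 11)]
2. B_y = 20  [B = 2·M−A = 2·(25/2, 31/2)−(17, 11)]
   so B = (8, 20)
3. C_x = 0  [C = 2·N−B = 2·(4, 35/2)−(8, 20)]
4. C_y = 15  [C = 2·N−B = 2·(4, 35/2)−(8, 20)]
   so C = (0, 15)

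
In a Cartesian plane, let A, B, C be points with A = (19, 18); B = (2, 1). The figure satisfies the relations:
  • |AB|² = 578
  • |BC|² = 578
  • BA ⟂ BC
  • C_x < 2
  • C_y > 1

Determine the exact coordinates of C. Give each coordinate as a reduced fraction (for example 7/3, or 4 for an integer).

C = (-15, 18)

1. C_x = -15  [[BA ⟂ BC ⇒ 17x+17y-51=0] ∩ [|C−(2, 1)|²=578]]
2. C_y = 18  [[BA ⟂ BC ⇒ 17x+17y-51=0] ∩ [|C−(2, 1)|²=578]]
   so C = (-15, 18)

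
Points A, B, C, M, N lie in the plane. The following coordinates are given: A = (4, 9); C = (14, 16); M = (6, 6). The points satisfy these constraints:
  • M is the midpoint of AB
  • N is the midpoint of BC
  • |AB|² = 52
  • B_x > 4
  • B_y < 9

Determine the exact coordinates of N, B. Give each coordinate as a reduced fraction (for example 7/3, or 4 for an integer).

N = (11, 19/2)
B = (8, 3)

1. B_x = 8  [B = 2·M−A = 2·(6, 6)−(4, 9)]
2. B_y = 3  [B = 2·M−A = 2·(6, 6)−(4, 9)]
   so B = (8, 3)
3. N_x = 11  [2·N = B+C = (8, 3)+(14, 16)]
4. N_y = 19/2  [2·N = B+C = (8, 3)+(14, 16)]
   so N = (11, 19/2)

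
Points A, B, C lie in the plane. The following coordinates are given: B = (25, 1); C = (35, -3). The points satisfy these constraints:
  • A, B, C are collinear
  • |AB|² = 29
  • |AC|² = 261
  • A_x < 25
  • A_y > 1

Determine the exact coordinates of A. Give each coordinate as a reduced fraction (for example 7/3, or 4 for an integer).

1. A_x = 20  [[A, B, C are collinear ⇒ 4x+10y-110=0] ∩ [|A−(25, 1)|²=29]]
2. A_y = 3  [[A, B, C are collinear ⇒ 4x+10y-110=0] ∩ [|A−(25, 1)|²=29]]
   so A = (20, 3)

A = (20, 3)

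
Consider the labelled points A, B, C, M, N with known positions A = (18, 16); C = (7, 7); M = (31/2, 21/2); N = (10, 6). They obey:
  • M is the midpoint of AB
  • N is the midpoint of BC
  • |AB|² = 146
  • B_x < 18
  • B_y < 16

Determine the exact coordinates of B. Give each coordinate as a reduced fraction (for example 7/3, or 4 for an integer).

B = (13, 5)

1. B_x = 13  [B = 2·M−A = 2·(31/2, 21/2)−(18, 16)]
2. B_y = 5  [B = 2·M−A = 2·(31/2, 21/2)−(18, 16)]
   so B = (13, 5)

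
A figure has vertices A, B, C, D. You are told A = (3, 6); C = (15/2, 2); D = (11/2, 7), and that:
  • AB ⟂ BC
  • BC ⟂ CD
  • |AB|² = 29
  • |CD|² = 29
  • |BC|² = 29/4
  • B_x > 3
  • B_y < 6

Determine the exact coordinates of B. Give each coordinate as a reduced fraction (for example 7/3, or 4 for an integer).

B = (5, 1)

1. B_x = 5  [[BC ⟂ CD ⇒ 2x-5y-5=0] ∩ [|B−(3, 6)|²=29]]
2. B_y = 1  [[BC ⟂ CD ⇒ 2x-5y-5=0] ∩ [|B−(3, 6)|²=29]]
   so B = (5, 1)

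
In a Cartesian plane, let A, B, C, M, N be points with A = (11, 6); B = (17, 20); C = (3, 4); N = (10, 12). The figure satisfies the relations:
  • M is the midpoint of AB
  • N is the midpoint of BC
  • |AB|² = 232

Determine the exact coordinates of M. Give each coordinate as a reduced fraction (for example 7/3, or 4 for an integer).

1. M_x = 14  [2·M = A+B = (11, 6)+(17, 20)]
2. M_y = 13  [2·M = A+B = (11, 6)+(17, 20)]
   so M = (14, 13)

M = (14, 13)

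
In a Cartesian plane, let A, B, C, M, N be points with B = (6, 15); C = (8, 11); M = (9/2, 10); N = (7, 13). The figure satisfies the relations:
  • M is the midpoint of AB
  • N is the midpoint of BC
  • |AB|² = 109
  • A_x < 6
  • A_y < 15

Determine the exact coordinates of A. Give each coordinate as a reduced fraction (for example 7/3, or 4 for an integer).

A = (3, 5)

1. A_x = 3  [A = 2·M−B = 2·(9/2, 10)−(6, 15)]
2. A_y = 5  [A = 2·M−B = 2·(9/2, 10)−(6, 15)]
   so A = (3, 5)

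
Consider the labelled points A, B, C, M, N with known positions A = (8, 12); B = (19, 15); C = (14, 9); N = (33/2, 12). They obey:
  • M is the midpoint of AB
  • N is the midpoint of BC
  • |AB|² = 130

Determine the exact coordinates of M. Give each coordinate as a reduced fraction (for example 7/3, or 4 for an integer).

1. M_x = 27/2  [2·M = A+B = (8, 12)+(19, 15)]
2. M_y = 27/2  [2·M = A+B = (8, 12)+(19, 15)]
   so M = (27/2, 27/2)

M = (27/2, 27/2)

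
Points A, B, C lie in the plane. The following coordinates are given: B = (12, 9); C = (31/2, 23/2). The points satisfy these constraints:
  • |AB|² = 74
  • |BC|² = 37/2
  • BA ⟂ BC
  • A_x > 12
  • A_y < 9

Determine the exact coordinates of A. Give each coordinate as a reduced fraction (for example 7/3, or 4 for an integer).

A = (17, 2)

1. A_x = 17  [[BA ⟂ BC ⇒ 7/2x+5/2y-129/2=0] ∩ [|A−(12, 9)|²=74]]
2. A_y = 2  [[BA ⟂ BC ⇒ 7/2x+5/2y-129/2=0] ∩ [|A−(12, 9)|²=74]]
   so A = (17, 2)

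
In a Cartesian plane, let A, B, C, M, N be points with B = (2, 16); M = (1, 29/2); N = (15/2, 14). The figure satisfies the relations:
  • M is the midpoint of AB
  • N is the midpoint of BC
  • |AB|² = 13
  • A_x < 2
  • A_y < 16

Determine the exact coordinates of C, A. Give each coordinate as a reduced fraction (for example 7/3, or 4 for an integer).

C = (13, 12)
A = (0, 13)

1. A_x = 0  [A = 2·M−B = 2·(1, 29/2)−(2, 16)]
2. A_y = 13  [A = 2·M−B = 2·(1, 29/2)−(2, 16)]
   so A = (0, 13)
3. C_x = 13  [C = 2·N−B = 2·(15/2, 14)−(2, 16)]
4. C_y = 12  [C = 2·N−B = 2·(15/2, 14)−(2, 16)]
   so C = (13, 12)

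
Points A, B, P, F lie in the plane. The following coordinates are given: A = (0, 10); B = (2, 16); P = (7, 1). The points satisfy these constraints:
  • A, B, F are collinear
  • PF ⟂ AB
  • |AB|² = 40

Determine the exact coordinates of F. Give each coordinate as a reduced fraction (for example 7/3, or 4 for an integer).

1. F_x = -2  [[A, B, F are collinear ⇒ -6x+2y-20=0] ∩ [PF ⟂ AB ⇒ 2x+6y-20=0]]
2. F_y = 4  [[A, B, F are collinear ⇒ -6x+2y-20=0] ∩ [PF ⟂ AB ⇒ 2x+6y-20=0]]
   so F = (-2, 4)

F = (-2, 4)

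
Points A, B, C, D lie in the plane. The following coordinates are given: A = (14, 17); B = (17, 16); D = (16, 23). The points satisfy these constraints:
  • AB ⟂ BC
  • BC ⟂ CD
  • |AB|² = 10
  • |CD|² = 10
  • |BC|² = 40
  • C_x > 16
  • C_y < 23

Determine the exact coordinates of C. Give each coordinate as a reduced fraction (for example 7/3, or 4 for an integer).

1. C_x = 19  [[AB ⟂ BC ⇒ 3x-1y-35=0] ∩ [|C−(16, 23)|²=10]]
2. C_y = 22  [[AB ⟂ BC ⇒ 3x-1y-35=0] ∩ [|C−(16, 23)|²=10]]
   so C = (19, 22)

C = (19, 22)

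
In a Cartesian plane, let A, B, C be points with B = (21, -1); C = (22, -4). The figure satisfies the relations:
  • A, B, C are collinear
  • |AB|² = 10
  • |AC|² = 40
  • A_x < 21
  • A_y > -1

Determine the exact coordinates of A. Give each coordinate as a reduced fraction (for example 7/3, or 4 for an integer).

1. A_x = 20  [[A, B, C are collinear ⇒ 3x+1y-62=0] ∩ [|A−(21, -1)|²=10]]
2. A_y = 2  [[A, B, C are collinear ⇒ 3x+1y-62=0] ∩ [|A−(21, -1)|²=10]]
   so A = (20, 2)

A = (20, 2)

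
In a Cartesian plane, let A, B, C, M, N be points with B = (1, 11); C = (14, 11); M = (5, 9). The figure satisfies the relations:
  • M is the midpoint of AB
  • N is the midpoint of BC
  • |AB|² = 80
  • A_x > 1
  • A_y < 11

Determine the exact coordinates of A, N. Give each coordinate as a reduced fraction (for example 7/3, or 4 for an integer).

1. A_x = 9  [A = 2·M−B = 2·(5, 9)−(1, 11)]
2. A_y = 7  [A = 2·M−B = 2·(5, 9)−(1, 11)]
   so A = (9, 7)
3. N_x = 15/2  [2·N = B+C = (1, 11)+(14, 11)]
4. N_y = 11  [2·N = B+C = (1, 11)+(14, 11)]
   so N = (15/2, 11)

A = (9, 7)
N = (15/2, 11)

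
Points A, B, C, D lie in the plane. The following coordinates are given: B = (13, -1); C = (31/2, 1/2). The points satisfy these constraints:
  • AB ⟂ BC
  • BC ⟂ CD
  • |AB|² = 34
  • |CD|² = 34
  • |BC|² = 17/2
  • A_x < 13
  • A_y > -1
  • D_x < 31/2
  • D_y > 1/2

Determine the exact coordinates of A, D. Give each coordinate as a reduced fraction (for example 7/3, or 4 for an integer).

1. A_x = 10  [[AB ⟂ BC ⇒ -5/2x-3/2y+31=0] ∩ [|A−(13, -1)|²=34]]
2. A_y = 4  [[AB ⟂ BC ⇒ -5/2x-3/2y+31=0] ∩ [|A−(13, -1)|²=34]]
   so A = (10, 4)
3. D_x = 25/2  [[BC ⟂ CD ⇒ 5/2x+3/2y-79/2=0] ∩ [|D−(31/2, 1/2)|²=34]]
4. D_y = 11/2  [[BC ⟂ CD ⇒ 5/2x+3/2y-79/2=0] ∩ [|D−(31/2, 1/2)|²=34]]
   so D = (25/2, 11/2)

A = (10, 4)
D = (25/2, 11/2)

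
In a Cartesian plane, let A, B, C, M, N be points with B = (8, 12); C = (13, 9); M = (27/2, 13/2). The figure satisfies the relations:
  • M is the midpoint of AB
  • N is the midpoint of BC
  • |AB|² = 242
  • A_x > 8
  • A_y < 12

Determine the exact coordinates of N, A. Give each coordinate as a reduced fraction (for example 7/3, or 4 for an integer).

1. A_x = 19  [A = 2·M−B = 2·(27/2, 13/2)−(8, 12)]
2. A_y = 1  [A = 2·M−B = 2·(27/2, 13/2)−(8, 12)]
   so A = (19, 1)
3. N_x = 21/2  [2·N = B+C = (8, 12)+(13, 9)]
4. N_y = 21/2  [2·N = B+C = (8, 12)+(13, 9)]
   so N = (21/2, 21/2)

N = (21/2, 21/2)
A = (19, 1)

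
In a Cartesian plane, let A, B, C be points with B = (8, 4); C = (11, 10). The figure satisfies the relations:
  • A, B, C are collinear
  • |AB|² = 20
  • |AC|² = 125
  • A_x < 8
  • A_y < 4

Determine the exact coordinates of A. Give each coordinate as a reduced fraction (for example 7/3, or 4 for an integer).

A = (6, 0)

1. A_x = 6  [[A, B, C are collinear ⇒ -6x+3y+36=0] ∩ [|A−(8, 4)|²=20]]
2. A_y = 0  [[A, B, C are collinear ⇒ -6x+3y+36=0] ∩ [|A−(8, 4)|²=20]]
   so A = (6, 0)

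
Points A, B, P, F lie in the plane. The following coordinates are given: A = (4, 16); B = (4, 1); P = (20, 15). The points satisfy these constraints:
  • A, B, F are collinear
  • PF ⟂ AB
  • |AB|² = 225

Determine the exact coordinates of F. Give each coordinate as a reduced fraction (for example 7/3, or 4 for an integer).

F = (4, 15)

1. F_x = 4  [[A, B, F are collinear ⇒ 15x-60=0] ∩ [PF ⟂ AB ⇒ -15y+225=0]]
2. F_y = 15  [[A, B, F are collinear ⇒ 15x-60=0] ∩ [PF ⟂ AB ⇒ -15y+225=0]]
   so F = (4, 15)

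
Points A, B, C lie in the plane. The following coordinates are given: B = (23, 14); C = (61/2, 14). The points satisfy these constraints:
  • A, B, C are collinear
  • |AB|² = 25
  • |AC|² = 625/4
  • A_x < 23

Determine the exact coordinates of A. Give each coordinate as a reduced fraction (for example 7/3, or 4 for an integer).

A = (18, 14)

1. A_x = 18  [[A, B, C are collinear ⇒ 15/2y-105=0] ∩ [|A−(23, 14)|²=25]]
2. A_y = 14  [[A, B, C are collinear ⇒ 15/2y-105=0] ∩ [|A−(23, 14)|²=25]]
   so A = (18, 14)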